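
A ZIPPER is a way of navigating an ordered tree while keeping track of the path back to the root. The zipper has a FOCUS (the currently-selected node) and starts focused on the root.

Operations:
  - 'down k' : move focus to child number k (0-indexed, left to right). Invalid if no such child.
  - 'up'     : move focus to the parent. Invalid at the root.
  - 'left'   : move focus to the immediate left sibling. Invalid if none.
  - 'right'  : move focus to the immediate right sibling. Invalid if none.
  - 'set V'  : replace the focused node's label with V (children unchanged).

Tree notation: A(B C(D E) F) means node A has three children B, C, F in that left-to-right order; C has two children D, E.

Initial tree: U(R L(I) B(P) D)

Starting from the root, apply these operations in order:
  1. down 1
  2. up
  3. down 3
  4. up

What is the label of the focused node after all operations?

Answer: U

Derivation:
Step 1 (down 1): focus=L path=1 depth=1 children=['I'] left=['R'] right=['B', 'D'] parent=U
Step 2 (up): focus=U path=root depth=0 children=['R', 'L', 'B', 'D'] (at root)
Step 3 (down 3): focus=D path=3 depth=1 children=[] left=['R', 'L', 'B'] right=[] parent=U
Step 4 (up): focus=U path=root depth=0 children=['R', 'L', 'B', 'D'] (at root)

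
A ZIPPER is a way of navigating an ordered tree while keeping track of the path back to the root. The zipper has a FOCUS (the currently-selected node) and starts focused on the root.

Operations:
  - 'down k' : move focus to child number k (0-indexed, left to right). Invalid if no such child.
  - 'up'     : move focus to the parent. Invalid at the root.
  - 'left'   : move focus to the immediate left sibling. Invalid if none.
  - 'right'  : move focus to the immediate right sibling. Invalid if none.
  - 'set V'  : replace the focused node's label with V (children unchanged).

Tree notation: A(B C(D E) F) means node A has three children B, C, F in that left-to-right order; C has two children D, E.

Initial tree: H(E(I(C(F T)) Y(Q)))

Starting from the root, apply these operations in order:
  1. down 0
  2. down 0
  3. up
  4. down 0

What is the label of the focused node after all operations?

Answer: I

Derivation:
Step 1 (down 0): focus=E path=0 depth=1 children=['I', 'Y'] left=[] right=[] parent=H
Step 2 (down 0): focus=I path=0/0 depth=2 children=['C'] left=[] right=['Y'] parent=E
Step 3 (up): focus=E path=0 depth=1 children=['I', 'Y'] left=[] right=[] parent=H
Step 4 (down 0): focus=I path=0/0 depth=2 children=['C'] left=[] right=['Y'] parent=E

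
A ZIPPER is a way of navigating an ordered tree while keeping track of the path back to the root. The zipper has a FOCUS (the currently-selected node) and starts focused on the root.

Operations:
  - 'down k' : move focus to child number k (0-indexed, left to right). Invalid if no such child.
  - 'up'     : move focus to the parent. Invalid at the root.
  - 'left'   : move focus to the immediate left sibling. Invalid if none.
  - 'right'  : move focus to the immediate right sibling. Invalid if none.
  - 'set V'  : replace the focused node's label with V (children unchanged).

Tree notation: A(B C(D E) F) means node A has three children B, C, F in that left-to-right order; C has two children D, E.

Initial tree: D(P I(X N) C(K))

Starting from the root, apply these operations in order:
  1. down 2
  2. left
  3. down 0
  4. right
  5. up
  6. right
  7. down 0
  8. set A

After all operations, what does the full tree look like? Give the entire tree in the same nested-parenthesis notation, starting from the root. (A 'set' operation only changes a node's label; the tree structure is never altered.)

Answer: D(P I(X N) C(A))

Derivation:
Step 1 (down 2): focus=C path=2 depth=1 children=['K'] left=['P', 'I'] right=[] parent=D
Step 2 (left): focus=I path=1 depth=1 children=['X', 'N'] left=['P'] right=['C'] parent=D
Step 3 (down 0): focus=X path=1/0 depth=2 children=[] left=[] right=['N'] parent=I
Step 4 (right): focus=N path=1/1 depth=2 children=[] left=['X'] right=[] parent=I
Step 5 (up): focus=I path=1 depth=1 children=['X', 'N'] left=['P'] right=['C'] parent=D
Step 6 (right): focus=C path=2 depth=1 children=['K'] left=['P', 'I'] right=[] parent=D
Step 7 (down 0): focus=K path=2/0 depth=2 children=[] left=[] right=[] parent=C
Step 8 (set A): focus=A path=2/0 depth=2 children=[] left=[] right=[] parent=C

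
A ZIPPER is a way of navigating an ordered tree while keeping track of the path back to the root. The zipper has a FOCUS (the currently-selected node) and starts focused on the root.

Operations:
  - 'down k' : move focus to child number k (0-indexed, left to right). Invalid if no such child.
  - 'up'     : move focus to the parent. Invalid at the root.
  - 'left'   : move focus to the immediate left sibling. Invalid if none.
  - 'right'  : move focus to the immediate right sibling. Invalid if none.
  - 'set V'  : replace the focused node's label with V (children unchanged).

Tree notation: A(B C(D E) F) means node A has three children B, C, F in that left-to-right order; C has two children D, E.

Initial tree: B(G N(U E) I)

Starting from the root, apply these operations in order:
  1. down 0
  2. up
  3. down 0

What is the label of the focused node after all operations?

Step 1 (down 0): focus=G path=0 depth=1 children=[] left=[] right=['N', 'I'] parent=B
Step 2 (up): focus=B path=root depth=0 children=['G', 'N', 'I'] (at root)
Step 3 (down 0): focus=G path=0 depth=1 children=[] left=[] right=['N', 'I'] parent=B

Answer: G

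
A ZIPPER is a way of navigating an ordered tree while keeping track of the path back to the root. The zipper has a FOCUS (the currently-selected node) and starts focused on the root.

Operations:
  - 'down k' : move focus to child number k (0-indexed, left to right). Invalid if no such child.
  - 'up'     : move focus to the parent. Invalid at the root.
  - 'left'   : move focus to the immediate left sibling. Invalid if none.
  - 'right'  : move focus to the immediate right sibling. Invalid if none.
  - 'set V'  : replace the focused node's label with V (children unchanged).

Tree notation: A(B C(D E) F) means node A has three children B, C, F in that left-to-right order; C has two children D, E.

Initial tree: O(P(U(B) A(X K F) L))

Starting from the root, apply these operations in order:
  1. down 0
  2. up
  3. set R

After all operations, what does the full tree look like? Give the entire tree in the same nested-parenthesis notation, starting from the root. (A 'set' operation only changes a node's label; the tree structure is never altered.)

Answer: R(P(U(B) A(X K F) L))

Derivation:
Step 1 (down 0): focus=P path=0 depth=1 children=['U', 'A', 'L'] left=[] right=[] parent=O
Step 2 (up): focus=O path=root depth=0 children=['P'] (at root)
Step 3 (set R): focus=R path=root depth=0 children=['P'] (at root)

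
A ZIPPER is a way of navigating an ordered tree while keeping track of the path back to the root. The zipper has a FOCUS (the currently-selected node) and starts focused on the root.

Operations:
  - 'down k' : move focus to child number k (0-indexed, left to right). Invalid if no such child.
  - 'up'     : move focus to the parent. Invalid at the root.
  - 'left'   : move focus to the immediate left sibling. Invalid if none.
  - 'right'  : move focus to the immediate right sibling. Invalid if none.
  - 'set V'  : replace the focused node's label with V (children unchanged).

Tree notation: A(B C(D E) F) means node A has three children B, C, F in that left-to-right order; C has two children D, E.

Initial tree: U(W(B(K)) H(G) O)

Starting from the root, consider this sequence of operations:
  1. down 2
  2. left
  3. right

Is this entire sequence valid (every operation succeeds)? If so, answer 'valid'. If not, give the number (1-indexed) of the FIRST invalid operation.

Step 1 (down 2): focus=O path=2 depth=1 children=[] left=['W', 'H'] right=[] parent=U
Step 2 (left): focus=H path=1 depth=1 children=['G'] left=['W'] right=['O'] parent=U
Step 3 (right): focus=O path=2 depth=1 children=[] left=['W', 'H'] right=[] parent=U

Answer: valid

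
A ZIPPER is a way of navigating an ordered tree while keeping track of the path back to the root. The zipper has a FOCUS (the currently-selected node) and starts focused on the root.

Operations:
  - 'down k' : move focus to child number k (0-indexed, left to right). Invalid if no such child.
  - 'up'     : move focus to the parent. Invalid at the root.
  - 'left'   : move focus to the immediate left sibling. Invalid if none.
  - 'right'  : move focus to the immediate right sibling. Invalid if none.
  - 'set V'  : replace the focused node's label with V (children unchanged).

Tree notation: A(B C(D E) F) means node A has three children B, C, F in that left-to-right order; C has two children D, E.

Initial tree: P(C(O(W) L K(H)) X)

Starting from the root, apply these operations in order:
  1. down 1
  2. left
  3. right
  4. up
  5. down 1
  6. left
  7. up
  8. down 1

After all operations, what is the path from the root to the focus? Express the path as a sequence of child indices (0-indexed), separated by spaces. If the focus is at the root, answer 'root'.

Step 1 (down 1): focus=X path=1 depth=1 children=[] left=['C'] right=[] parent=P
Step 2 (left): focus=C path=0 depth=1 children=['O', 'L', 'K'] left=[] right=['X'] parent=P
Step 3 (right): focus=X path=1 depth=1 children=[] left=['C'] right=[] parent=P
Step 4 (up): focus=P path=root depth=0 children=['C', 'X'] (at root)
Step 5 (down 1): focus=X path=1 depth=1 children=[] left=['C'] right=[] parent=P
Step 6 (left): focus=C path=0 depth=1 children=['O', 'L', 'K'] left=[] right=['X'] parent=P
Step 7 (up): focus=P path=root depth=0 children=['C', 'X'] (at root)
Step 8 (down 1): focus=X path=1 depth=1 children=[] left=['C'] right=[] parent=P

Answer: 1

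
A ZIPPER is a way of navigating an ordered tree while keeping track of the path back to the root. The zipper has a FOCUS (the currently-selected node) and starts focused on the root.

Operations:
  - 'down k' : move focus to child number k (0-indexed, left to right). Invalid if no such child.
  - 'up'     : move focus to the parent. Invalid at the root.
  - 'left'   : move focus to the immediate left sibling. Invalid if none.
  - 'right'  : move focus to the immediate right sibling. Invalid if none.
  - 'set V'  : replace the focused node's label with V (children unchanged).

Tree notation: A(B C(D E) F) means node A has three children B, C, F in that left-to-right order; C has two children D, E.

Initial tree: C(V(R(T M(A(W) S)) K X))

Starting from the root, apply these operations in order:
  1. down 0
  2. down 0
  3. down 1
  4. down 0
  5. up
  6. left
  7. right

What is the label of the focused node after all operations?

Step 1 (down 0): focus=V path=0 depth=1 children=['R', 'K', 'X'] left=[] right=[] parent=C
Step 2 (down 0): focus=R path=0/0 depth=2 children=['T', 'M'] left=[] right=['K', 'X'] parent=V
Step 3 (down 1): focus=M path=0/0/1 depth=3 children=['A', 'S'] left=['T'] right=[] parent=R
Step 4 (down 0): focus=A path=0/0/1/0 depth=4 children=['W'] left=[] right=['S'] parent=M
Step 5 (up): focus=M path=0/0/1 depth=3 children=['A', 'S'] left=['T'] right=[] parent=R
Step 6 (left): focus=T path=0/0/0 depth=3 children=[] left=[] right=['M'] parent=R
Step 7 (right): focus=M path=0/0/1 depth=3 children=['A', 'S'] left=['T'] right=[] parent=R

Answer: M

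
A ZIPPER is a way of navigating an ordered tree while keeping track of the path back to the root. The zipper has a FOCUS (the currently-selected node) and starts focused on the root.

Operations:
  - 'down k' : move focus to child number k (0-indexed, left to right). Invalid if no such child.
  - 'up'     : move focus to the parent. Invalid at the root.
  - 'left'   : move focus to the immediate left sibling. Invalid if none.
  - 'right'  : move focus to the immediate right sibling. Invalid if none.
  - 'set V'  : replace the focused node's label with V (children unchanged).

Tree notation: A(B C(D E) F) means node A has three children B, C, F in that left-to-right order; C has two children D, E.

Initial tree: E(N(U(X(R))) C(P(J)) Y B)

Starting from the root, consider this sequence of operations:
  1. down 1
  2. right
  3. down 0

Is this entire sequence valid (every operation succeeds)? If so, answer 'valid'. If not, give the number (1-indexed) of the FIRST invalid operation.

Answer: 3

Derivation:
Step 1 (down 1): focus=C path=1 depth=1 children=['P'] left=['N'] right=['Y', 'B'] parent=E
Step 2 (right): focus=Y path=2 depth=1 children=[] left=['N', 'C'] right=['B'] parent=E
Step 3 (down 0): INVALID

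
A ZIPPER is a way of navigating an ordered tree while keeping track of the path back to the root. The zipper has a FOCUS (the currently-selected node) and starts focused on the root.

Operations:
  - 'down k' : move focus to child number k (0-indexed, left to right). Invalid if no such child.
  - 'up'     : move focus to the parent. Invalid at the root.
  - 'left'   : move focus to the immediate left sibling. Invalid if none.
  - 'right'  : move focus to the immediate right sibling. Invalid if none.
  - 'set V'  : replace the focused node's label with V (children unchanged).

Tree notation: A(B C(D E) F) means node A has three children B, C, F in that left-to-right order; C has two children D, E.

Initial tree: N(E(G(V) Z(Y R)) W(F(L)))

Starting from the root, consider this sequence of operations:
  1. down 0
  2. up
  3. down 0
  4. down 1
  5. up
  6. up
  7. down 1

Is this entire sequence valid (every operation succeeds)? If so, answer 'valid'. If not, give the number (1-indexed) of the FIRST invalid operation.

Step 1 (down 0): focus=E path=0 depth=1 children=['G', 'Z'] left=[] right=['W'] parent=N
Step 2 (up): focus=N path=root depth=0 children=['E', 'W'] (at root)
Step 3 (down 0): focus=E path=0 depth=1 children=['G', 'Z'] left=[] right=['W'] parent=N
Step 4 (down 1): focus=Z path=0/1 depth=2 children=['Y', 'R'] left=['G'] right=[] parent=E
Step 5 (up): focus=E path=0 depth=1 children=['G', 'Z'] left=[] right=['W'] parent=N
Step 6 (up): focus=N path=root depth=0 children=['E', 'W'] (at root)
Step 7 (down 1): focus=W path=1 depth=1 children=['F'] left=['E'] right=[] parent=N

Answer: valid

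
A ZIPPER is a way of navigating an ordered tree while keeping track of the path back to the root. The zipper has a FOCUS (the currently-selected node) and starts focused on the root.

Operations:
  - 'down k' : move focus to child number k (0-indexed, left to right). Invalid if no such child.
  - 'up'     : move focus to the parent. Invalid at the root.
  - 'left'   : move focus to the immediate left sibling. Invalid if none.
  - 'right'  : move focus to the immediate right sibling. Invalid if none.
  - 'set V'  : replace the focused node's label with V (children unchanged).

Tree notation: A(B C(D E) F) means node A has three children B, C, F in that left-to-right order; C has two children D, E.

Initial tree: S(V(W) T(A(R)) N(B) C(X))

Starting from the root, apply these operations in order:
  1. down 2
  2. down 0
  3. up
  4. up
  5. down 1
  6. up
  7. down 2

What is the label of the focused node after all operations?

Answer: N

Derivation:
Step 1 (down 2): focus=N path=2 depth=1 children=['B'] left=['V', 'T'] right=['C'] parent=S
Step 2 (down 0): focus=B path=2/0 depth=2 children=[] left=[] right=[] parent=N
Step 3 (up): focus=N path=2 depth=1 children=['B'] left=['V', 'T'] right=['C'] parent=S
Step 4 (up): focus=S path=root depth=0 children=['V', 'T', 'N', 'C'] (at root)
Step 5 (down 1): focus=T path=1 depth=1 children=['A'] left=['V'] right=['N', 'C'] parent=S
Step 6 (up): focus=S path=root depth=0 children=['V', 'T', 'N', 'C'] (at root)
Step 7 (down 2): focus=N path=2 depth=1 children=['B'] left=['V', 'T'] right=['C'] parent=S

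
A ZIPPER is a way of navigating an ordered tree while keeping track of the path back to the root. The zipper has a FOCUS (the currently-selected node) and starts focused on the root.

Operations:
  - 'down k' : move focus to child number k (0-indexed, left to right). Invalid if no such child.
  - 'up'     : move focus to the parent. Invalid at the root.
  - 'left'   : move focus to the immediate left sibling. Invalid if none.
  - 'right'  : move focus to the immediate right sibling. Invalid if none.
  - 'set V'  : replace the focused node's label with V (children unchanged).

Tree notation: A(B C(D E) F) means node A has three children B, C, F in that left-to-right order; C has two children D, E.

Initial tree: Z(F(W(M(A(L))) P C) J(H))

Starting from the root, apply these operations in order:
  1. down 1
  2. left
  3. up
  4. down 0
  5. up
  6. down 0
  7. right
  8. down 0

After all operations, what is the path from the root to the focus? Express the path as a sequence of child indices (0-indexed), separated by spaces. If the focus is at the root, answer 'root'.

Answer: 1 0

Derivation:
Step 1 (down 1): focus=J path=1 depth=1 children=['H'] left=['F'] right=[] parent=Z
Step 2 (left): focus=F path=0 depth=1 children=['W', 'P', 'C'] left=[] right=['J'] parent=Z
Step 3 (up): focus=Z path=root depth=0 children=['F', 'J'] (at root)
Step 4 (down 0): focus=F path=0 depth=1 children=['W', 'P', 'C'] left=[] right=['J'] parent=Z
Step 5 (up): focus=Z path=root depth=0 children=['F', 'J'] (at root)
Step 6 (down 0): focus=F path=0 depth=1 children=['W', 'P', 'C'] left=[] right=['J'] parent=Z
Step 7 (right): focus=J path=1 depth=1 children=['H'] left=['F'] right=[] parent=Z
Step 8 (down 0): focus=H path=1/0 depth=2 children=[] left=[] right=[] parent=J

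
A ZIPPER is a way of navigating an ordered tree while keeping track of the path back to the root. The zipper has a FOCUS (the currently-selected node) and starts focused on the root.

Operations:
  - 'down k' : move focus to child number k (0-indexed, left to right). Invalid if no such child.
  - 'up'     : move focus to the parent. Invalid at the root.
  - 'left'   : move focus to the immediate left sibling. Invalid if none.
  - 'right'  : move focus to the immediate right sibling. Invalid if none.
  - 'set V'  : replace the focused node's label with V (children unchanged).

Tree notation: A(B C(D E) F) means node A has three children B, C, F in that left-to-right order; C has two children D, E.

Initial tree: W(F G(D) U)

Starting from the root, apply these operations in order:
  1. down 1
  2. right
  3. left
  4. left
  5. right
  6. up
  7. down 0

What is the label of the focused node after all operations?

Step 1 (down 1): focus=G path=1 depth=1 children=['D'] left=['F'] right=['U'] parent=W
Step 2 (right): focus=U path=2 depth=1 children=[] left=['F', 'G'] right=[] parent=W
Step 3 (left): focus=G path=1 depth=1 children=['D'] left=['F'] right=['U'] parent=W
Step 4 (left): focus=F path=0 depth=1 children=[] left=[] right=['G', 'U'] parent=W
Step 5 (right): focus=G path=1 depth=1 children=['D'] left=['F'] right=['U'] parent=W
Step 6 (up): focus=W path=root depth=0 children=['F', 'G', 'U'] (at root)
Step 7 (down 0): focus=F path=0 depth=1 children=[] left=[] right=['G', 'U'] parent=W

Answer: F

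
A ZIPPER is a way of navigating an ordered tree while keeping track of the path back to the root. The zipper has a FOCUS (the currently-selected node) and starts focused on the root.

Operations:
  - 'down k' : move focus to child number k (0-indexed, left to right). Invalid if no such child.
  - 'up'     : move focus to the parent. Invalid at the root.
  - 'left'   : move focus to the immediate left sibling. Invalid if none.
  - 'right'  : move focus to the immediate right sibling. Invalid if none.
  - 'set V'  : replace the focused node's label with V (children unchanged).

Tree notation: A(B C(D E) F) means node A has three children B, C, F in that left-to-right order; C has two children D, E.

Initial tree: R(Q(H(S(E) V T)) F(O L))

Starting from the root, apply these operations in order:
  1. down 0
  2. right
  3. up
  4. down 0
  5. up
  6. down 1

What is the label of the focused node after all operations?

Step 1 (down 0): focus=Q path=0 depth=1 children=['H'] left=[] right=['F'] parent=R
Step 2 (right): focus=F path=1 depth=1 children=['O', 'L'] left=['Q'] right=[] parent=R
Step 3 (up): focus=R path=root depth=0 children=['Q', 'F'] (at root)
Step 4 (down 0): focus=Q path=0 depth=1 children=['H'] left=[] right=['F'] parent=R
Step 5 (up): focus=R path=root depth=0 children=['Q', 'F'] (at root)
Step 6 (down 1): focus=F path=1 depth=1 children=['O', 'L'] left=['Q'] right=[] parent=R

Answer: F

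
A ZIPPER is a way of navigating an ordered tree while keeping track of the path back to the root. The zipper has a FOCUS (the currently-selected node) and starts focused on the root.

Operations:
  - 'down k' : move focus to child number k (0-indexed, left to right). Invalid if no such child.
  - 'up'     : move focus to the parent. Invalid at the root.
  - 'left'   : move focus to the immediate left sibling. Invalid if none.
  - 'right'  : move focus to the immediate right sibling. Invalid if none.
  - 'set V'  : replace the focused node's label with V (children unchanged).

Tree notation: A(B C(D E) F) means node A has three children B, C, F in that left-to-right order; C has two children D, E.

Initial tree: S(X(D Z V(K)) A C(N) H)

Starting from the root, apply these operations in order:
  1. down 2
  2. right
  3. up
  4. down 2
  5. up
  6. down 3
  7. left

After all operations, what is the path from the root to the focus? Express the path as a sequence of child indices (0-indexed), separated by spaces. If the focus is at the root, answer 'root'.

Step 1 (down 2): focus=C path=2 depth=1 children=['N'] left=['X', 'A'] right=['H'] parent=S
Step 2 (right): focus=H path=3 depth=1 children=[] left=['X', 'A', 'C'] right=[] parent=S
Step 3 (up): focus=S path=root depth=0 children=['X', 'A', 'C', 'H'] (at root)
Step 4 (down 2): focus=C path=2 depth=1 children=['N'] left=['X', 'A'] right=['H'] parent=S
Step 5 (up): focus=S path=root depth=0 children=['X', 'A', 'C', 'H'] (at root)
Step 6 (down 3): focus=H path=3 depth=1 children=[] left=['X', 'A', 'C'] right=[] parent=S
Step 7 (left): focus=C path=2 depth=1 children=['N'] left=['X', 'A'] right=['H'] parent=S

Answer: 2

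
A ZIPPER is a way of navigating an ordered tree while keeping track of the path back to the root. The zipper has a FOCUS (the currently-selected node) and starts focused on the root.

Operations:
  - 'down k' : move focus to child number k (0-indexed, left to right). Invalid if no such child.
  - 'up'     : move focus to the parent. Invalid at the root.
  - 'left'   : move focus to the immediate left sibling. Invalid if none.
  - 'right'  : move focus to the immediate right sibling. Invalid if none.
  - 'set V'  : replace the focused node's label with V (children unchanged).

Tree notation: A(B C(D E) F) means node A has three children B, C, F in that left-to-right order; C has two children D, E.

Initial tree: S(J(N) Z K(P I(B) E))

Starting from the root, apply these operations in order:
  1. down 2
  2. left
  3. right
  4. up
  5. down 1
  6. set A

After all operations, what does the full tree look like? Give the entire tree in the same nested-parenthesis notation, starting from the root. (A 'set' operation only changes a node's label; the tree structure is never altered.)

Step 1 (down 2): focus=K path=2 depth=1 children=['P', 'I', 'E'] left=['J', 'Z'] right=[] parent=S
Step 2 (left): focus=Z path=1 depth=1 children=[] left=['J'] right=['K'] parent=S
Step 3 (right): focus=K path=2 depth=1 children=['P', 'I', 'E'] left=['J', 'Z'] right=[] parent=S
Step 4 (up): focus=S path=root depth=0 children=['J', 'Z', 'K'] (at root)
Step 5 (down 1): focus=Z path=1 depth=1 children=[] left=['J'] right=['K'] parent=S
Step 6 (set A): focus=A path=1 depth=1 children=[] left=['J'] right=['K'] parent=S

Answer: S(J(N) A K(P I(B) E))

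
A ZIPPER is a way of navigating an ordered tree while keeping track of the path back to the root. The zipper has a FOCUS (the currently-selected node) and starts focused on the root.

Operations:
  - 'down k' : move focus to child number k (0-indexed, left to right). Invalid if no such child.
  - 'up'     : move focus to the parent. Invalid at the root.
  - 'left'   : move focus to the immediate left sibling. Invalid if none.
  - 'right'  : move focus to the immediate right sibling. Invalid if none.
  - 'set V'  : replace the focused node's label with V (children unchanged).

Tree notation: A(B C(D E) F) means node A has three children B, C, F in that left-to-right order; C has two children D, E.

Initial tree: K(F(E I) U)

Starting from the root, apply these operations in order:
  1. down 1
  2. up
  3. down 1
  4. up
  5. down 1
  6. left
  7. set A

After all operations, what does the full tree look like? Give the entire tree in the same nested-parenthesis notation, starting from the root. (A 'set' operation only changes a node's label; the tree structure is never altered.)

Answer: K(A(E I) U)

Derivation:
Step 1 (down 1): focus=U path=1 depth=1 children=[] left=['F'] right=[] parent=K
Step 2 (up): focus=K path=root depth=0 children=['F', 'U'] (at root)
Step 3 (down 1): focus=U path=1 depth=1 children=[] left=['F'] right=[] parent=K
Step 4 (up): focus=K path=root depth=0 children=['F', 'U'] (at root)
Step 5 (down 1): focus=U path=1 depth=1 children=[] left=['F'] right=[] parent=K
Step 6 (left): focus=F path=0 depth=1 children=['E', 'I'] left=[] right=['U'] parent=K
Step 7 (set A): focus=A path=0 depth=1 children=['E', 'I'] left=[] right=['U'] parent=K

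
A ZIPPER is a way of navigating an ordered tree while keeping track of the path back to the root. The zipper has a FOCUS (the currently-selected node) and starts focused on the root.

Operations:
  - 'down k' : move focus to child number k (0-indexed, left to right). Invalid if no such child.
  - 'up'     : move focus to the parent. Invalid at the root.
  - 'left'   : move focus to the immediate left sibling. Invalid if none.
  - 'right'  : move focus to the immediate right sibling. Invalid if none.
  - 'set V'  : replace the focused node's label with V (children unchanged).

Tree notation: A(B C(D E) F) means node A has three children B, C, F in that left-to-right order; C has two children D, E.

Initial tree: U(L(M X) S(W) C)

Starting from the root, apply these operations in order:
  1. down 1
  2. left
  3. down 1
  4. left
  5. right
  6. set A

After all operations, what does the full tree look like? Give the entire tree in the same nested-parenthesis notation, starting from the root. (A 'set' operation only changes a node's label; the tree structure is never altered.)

Answer: U(L(M A) S(W) C)

Derivation:
Step 1 (down 1): focus=S path=1 depth=1 children=['W'] left=['L'] right=['C'] parent=U
Step 2 (left): focus=L path=0 depth=1 children=['M', 'X'] left=[] right=['S', 'C'] parent=U
Step 3 (down 1): focus=X path=0/1 depth=2 children=[] left=['M'] right=[] parent=L
Step 4 (left): focus=M path=0/0 depth=2 children=[] left=[] right=['X'] parent=L
Step 5 (right): focus=X path=0/1 depth=2 children=[] left=['M'] right=[] parent=L
Step 6 (set A): focus=A path=0/1 depth=2 children=[] left=['M'] right=[] parent=L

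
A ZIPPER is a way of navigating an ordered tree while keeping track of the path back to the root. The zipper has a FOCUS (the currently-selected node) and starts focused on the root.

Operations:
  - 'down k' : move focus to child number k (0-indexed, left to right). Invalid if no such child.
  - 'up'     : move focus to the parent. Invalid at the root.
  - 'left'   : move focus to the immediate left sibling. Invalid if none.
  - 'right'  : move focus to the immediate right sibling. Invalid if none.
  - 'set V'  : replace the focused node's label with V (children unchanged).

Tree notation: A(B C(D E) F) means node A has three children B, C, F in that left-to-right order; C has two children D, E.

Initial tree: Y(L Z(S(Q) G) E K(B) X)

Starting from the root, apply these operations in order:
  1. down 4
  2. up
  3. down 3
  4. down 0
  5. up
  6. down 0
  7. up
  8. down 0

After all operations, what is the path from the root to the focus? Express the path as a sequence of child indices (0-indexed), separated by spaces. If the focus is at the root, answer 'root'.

Answer: 3 0

Derivation:
Step 1 (down 4): focus=X path=4 depth=1 children=[] left=['L', 'Z', 'E', 'K'] right=[] parent=Y
Step 2 (up): focus=Y path=root depth=0 children=['L', 'Z', 'E', 'K', 'X'] (at root)
Step 3 (down 3): focus=K path=3 depth=1 children=['B'] left=['L', 'Z', 'E'] right=['X'] parent=Y
Step 4 (down 0): focus=B path=3/0 depth=2 children=[] left=[] right=[] parent=K
Step 5 (up): focus=K path=3 depth=1 children=['B'] left=['L', 'Z', 'E'] right=['X'] parent=Y
Step 6 (down 0): focus=B path=3/0 depth=2 children=[] left=[] right=[] parent=K
Step 7 (up): focus=K path=3 depth=1 children=['B'] left=['L', 'Z', 'E'] right=['X'] parent=Y
Step 8 (down 0): focus=B path=3/0 depth=2 children=[] left=[] right=[] parent=K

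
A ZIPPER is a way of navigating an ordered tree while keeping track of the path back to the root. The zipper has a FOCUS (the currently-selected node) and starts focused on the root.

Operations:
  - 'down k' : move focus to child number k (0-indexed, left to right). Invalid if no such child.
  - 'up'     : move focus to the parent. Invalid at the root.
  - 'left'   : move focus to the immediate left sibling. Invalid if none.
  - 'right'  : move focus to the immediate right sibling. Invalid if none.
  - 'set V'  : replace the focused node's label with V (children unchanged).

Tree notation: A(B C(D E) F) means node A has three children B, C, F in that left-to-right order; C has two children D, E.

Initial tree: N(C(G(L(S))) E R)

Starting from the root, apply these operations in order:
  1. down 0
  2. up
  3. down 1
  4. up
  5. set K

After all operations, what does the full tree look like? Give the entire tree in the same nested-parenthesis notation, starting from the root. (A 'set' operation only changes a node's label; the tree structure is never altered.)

Answer: K(C(G(L(S))) E R)

Derivation:
Step 1 (down 0): focus=C path=0 depth=1 children=['G'] left=[] right=['E', 'R'] parent=N
Step 2 (up): focus=N path=root depth=0 children=['C', 'E', 'R'] (at root)
Step 3 (down 1): focus=E path=1 depth=1 children=[] left=['C'] right=['R'] parent=N
Step 4 (up): focus=N path=root depth=0 children=['C', 'E', 'R'] (at root)
Step 5 (set K): focus=K path=root depth=0 children=['C', 'E', 'R'] (at root)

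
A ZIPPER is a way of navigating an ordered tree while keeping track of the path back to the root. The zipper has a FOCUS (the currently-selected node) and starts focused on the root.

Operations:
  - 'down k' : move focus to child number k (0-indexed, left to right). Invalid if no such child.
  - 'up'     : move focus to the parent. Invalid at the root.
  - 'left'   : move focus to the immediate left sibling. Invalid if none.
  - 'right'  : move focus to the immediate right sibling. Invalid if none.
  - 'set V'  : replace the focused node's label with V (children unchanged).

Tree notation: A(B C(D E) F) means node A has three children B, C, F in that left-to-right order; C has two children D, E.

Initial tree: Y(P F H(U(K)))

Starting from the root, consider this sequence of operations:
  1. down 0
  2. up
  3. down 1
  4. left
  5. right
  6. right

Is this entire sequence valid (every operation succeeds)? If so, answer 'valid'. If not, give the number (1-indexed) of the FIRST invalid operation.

Step 1 (down 0): focus=P path=0 depth=1 children=[] left=[] right=['F', 'H'] parent=Y
Step 2 (up): focus=Y path=root depth=0 children=['P', 'F', 'H'] (at root)
Step 3 (down 1): focus=F path=1 depth=1 children=[] left=['P'] right=['H'] parent=Y
Step 4 (left): focus=P path=0 depth=1 children=[] left=[] right=['F', 'H'] parent=Y
Step 5 (right): focus=F path=1 depth=1 children=[] left=['P'] right=['H'] parent=Y
Step 6 (right): focus=H path=2 depth=1 children=['U'] left=['P', 'F'] right=[] parent=Y

Answer: valid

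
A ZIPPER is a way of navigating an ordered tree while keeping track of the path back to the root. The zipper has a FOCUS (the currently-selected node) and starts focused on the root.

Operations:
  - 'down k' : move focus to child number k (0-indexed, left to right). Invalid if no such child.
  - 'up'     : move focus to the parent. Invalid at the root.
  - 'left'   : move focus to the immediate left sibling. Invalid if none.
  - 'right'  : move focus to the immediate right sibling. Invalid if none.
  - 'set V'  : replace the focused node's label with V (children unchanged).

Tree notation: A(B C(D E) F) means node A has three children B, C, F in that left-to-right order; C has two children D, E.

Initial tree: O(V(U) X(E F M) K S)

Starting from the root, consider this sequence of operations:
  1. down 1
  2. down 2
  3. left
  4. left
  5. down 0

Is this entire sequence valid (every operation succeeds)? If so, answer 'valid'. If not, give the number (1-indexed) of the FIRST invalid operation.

Step 1 (down 1): focus=X path=1 depth=1 children=['E', 'F', 'M'] left=['V'] right=['K', 'S'] parent=O
Step 2 (down 2): focus=M path=1/2 depth=2 children=[] left=['E', 'F'] right=[] parent=X
Step 3 (left): focus=F path=1/1 depth=2 children=[] left=['E'] right=['M'] parent=X
Step 4 (left): focus=E path=1/0 depth=2 children=[] left=[] right=['F', 'M'] parent=X
Step 5 (down 0): INVALID

Answer: 5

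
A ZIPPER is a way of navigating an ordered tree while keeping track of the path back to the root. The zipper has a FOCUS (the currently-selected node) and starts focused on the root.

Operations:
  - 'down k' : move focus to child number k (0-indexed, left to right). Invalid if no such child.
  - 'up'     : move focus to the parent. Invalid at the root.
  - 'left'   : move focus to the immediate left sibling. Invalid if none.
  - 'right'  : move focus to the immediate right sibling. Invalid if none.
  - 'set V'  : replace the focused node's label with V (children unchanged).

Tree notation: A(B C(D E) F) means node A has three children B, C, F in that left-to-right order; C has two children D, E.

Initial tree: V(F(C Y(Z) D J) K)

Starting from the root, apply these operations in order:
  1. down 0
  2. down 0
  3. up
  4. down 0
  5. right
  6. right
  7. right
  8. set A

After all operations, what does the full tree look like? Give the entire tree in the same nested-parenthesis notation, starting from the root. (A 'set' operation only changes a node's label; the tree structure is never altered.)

Answer: V(F(C Y(Z) D A) K)

Derivation:
Step 1 (down 0): focus=F path=0 depth=1 children=['C', 'Y', 'D', 'J'] left=[] right=['K'] parent=V
Step 2 (down 0): focus=C path=0/0 depth=2 children=[] left=[] right=['Y', 'D', 'J'] parent=F
Step 3 (up): focus=F path=0 depth=1 children=['C', 'Y', 'D', 'J'] left=[] right=['K'] parent=V
Step 4 (down 0): focus=C path=0/0 depth=2 children=[] left=[] right=['Y', 'D', 'J'] parent=F
Step 5 (right): focus=Y path=0/1 depth=2 children=['Z'] left=['C'] right=['D', 'J'] parent=F
Step 6 (right): focus=D path=0/2 depth=2 children=[] left=['C', 'Y'] right=['J'] parent=F
Step 7 (right): focus=J path=0/3 depth=2 children=[] left=['C', 'Y', 'D'] right=[] parent=F
Step 8 (set A): focus=A path=0/3 depth=2 children=[] left=['C', 'Y', 'D'] right=[] parent=F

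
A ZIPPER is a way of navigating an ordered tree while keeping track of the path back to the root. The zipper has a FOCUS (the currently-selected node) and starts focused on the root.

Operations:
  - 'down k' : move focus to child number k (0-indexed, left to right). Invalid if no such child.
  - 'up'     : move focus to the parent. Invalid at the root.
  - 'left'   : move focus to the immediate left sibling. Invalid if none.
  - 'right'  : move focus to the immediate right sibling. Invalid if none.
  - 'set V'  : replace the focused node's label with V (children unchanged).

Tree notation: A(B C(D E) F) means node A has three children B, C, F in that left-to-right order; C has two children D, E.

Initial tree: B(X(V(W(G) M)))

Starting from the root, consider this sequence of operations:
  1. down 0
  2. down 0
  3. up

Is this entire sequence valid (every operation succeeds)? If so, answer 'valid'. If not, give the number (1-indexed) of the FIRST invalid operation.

Answer: valid

Derivation:
Step 1 (down 0): focus=X path=0 depth=1 children=['V'] left=[] right=[] parent=B
Step 2 (down 0): focus=V path=0/0 depth=2 children=['W', 'M'] left=[] right=[] parent=X
Step 3 (up): focus=X path=0 depth=1 children=['V'] left=[] right=[] parent=B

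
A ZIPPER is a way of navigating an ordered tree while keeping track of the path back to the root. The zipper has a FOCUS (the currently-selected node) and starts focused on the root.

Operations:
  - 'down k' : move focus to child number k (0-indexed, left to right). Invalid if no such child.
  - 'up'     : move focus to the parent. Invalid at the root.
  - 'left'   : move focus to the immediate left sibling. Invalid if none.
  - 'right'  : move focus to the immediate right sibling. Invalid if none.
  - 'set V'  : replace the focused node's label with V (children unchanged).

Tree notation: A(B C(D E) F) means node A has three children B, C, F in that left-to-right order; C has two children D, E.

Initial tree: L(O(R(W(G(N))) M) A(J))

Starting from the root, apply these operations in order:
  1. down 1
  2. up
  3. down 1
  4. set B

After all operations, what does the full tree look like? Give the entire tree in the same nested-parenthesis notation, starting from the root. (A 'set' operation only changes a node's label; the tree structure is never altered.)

Answer: L(O(R(W(G(N))) M) B(J))

Derivation:
Step 1 (down 1): focus=A path=1 depth=1 children=['J'] left=['O'] right=[] parent=L
Step 2 (up): focus=L path=root depth=0 children=['O', 'A'] (at root)
Step 3 (down 1): focus=A path=1 depth=1 children=['J'] left=['O'] right=[] parent=L
Step 4 (set B): focus=B path=1 depth=1 children=['J'] left=['O'] right=[] parent=L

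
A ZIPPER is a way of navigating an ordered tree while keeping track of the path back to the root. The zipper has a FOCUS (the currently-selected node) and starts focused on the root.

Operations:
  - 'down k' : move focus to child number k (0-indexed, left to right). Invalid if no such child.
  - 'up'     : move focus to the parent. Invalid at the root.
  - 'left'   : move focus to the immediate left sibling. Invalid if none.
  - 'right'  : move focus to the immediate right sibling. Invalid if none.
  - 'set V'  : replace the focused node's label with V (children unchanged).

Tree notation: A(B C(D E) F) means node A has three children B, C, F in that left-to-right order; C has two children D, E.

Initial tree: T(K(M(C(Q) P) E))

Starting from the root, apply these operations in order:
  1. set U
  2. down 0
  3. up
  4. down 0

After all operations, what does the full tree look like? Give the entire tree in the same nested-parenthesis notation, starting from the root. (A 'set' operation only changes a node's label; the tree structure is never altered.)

Step 1 (set U): focus=U path=root depth=0 children=['K'] (at root)
Step 2 (down 0): focus=K path=0 depth=1 children=['M', 'E'] left=[] right=[] parent=U
Step 3 (up): focus=U path=root depth=0 children=['K'] (at root)
Step 4 (down 0): focus=K path=0 depth=1 children=['M', 'E'] left=[] right=[] parent=U

Answer: U(K(M(C(Q) P) E))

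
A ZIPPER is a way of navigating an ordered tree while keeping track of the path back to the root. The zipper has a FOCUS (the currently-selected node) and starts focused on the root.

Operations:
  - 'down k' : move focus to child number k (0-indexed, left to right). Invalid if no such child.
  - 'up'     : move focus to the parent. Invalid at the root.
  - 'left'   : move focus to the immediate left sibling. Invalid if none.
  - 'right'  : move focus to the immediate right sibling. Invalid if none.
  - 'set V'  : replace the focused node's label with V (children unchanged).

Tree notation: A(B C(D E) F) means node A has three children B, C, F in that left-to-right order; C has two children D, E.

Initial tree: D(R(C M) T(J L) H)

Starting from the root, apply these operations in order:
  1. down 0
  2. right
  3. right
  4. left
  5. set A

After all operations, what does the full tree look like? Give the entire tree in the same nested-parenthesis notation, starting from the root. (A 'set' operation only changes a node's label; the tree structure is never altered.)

Answer: D(R(C M) A(J L) H)

Derivation:
Step 1 (down 0): focus=R path=0 depth=1 children=['C', 'M'] left=[] right=['T', 'H'] parent=D
Step 2 (right): focus=T path=1 depth=1 children=['J', 'L'] left=['R'] right=['H'] parent=D
Step 3 (right): focus=H path=2 depth=1 children=[] left=['R', 'T'] right=[] parent=D
Step 4 (left): focus=T path=1 depth=1 children=['J', 'L'] left=['R'] right=['H'] parent=D
Step 5 (set A): focus=A path=1 depth=1 children=['J', 'L'] left=['R'] right=['H'] parent=D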